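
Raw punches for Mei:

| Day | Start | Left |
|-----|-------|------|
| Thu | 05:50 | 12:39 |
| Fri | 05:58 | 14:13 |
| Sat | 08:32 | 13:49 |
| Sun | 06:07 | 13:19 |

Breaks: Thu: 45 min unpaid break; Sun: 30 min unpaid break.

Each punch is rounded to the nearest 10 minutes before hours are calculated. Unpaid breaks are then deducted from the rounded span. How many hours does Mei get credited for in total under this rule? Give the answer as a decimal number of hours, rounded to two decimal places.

26.25 hours

Thu: in 05:50→05:50, out 12:39→12:40; 6 h 50 min − 45 min = 6 h 5 min
Fri: in 05:58→06:00, out 14:13→14:10; 8 h 10 min
Sat: in 08:32→08:30, out 13:49→13:50; 5 h 20 min
Sun: in 06:07→06:10, out 13:19→13:20; 7 h 10 min − 30 min = 6 h 40 min
Total credited: 26 h 15 min.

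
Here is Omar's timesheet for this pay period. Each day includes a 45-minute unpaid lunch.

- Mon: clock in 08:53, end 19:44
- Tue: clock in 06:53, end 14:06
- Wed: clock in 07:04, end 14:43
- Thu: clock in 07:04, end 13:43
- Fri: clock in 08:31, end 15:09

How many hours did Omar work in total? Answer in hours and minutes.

35 h 15 min

Mon: 08:53–19:44 = 10 h 51 min; less 45 min break → 10 h 6 min
Tue: 06:53–14:06 = 7 h 13 min; less 45 min break → 6 h 28 min
Wed: 07:04–14:43 = 7 h 39 min; less 45 min break → 6 h 54 min
Thu: 07:04–13:43 = 6 h 39 min; less 45 min break → 5 h 54 min
Fri: 08:31–15:09 = 6 h 38 min; less 45 min break → 5 h 53 min
Total: 10 h 6 min + 6 h 28 min + 6 h 54 min + 5 h 54 min + 5 h 53 min = 35 h 15 min.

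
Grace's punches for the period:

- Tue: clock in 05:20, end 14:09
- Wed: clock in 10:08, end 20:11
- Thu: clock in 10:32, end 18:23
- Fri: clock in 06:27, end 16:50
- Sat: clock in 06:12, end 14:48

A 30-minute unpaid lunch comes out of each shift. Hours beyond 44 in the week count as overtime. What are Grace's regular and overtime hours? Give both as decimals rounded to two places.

Regular 43.20 hours, overtime 0.00 hours

Tue: 05:20–14:09 = 8 h 49 min; less 30 min break → 8 h 19 min
Wed: 10:08–20:11 = 10 h 3 min; less 30 min break → 9 h 33 min
Thu: 10:32–18:23 = 7 h 51 min; less 30 min break → 7 h 21 min
Fri: 06:27–16:50 = 10 h 23 min; less 30 min break → 9 h 53 min
Sat: 06:12–14:48 = 8 h 36 min; less 30 min break → 8 h 6 min
Total worked: 43 h 12 min = 43.20 h.
Threshold 44 h → overtime 0 h 0 min, regular 43 h 12 min.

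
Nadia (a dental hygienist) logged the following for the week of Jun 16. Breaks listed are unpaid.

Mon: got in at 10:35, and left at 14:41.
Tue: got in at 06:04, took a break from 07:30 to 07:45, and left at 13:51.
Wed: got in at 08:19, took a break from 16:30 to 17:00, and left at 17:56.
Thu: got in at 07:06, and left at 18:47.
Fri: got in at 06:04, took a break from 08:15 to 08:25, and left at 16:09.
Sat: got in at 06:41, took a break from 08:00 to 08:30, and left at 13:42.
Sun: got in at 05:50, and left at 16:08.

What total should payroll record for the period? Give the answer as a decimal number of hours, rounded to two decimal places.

Mon: 10:35–14:41 = 4 h 6 min
Tue: 06:04–13:51 = 7 h 47 min; less 15 min break → 7 h 32 min
Wed: 08:19–17:56 = 9 h 37 min; less 30 min break → 9 h 7 min
Thu: 07:06–18:47 = 11 h 41 min
Fri: 06:04–16:09 = 10 h 5 min; less 10 min break → 9 h 55 min
Sat: 06:41–13:42 = 7 h 1 min; less 30 min break → 6 h 31 min
Sun: 05:50–16:08 = 10 h 18 min
Total: 4 h 6 min + 7 h 32 min + 9 h 7 min + 11 h 41 min + 9 h 55 min + 6 h 31 min + 10 h 18 min = 59 h 10 min.

59.17 hours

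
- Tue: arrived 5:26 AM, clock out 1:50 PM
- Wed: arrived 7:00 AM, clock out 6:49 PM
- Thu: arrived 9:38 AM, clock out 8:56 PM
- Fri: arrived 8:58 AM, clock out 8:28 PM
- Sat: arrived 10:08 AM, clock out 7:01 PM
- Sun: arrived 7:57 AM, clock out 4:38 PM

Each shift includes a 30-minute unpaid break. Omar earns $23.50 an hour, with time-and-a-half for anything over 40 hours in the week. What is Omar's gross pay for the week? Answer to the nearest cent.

Tue: 5:26 AM–1:50 PM = 8 h 24 min; less 30 min break → 7 h 54 min
Wed: 7:00 AM–6:49 PM = 11 h 49 min; less 30 min break → 11 h 19 min
Thu: 9:38 AM–8:56 PM = 11 h 18 min; less 30 min break → 10 h 48 min
Fri: 8:58 AM–8:28 PM = 11 h 30 min; less 30 min break → 11 h 0 min
Sat: 10:08 AM–7:01 PM = 8 h 53 min; less 30 min break → 8 h 23 min
Sun: 7:57 AM–4:38 PM = 8 h 41 min; less 30 min break → 8 h 11 min
Total worked: 57 h 35 min = 3455 min.
Regular 40 h 0 min = 2400 min at $23.50/h; overtime 17 h 35 min = 1055 min at $35.25/h.
Pay = (2400 × $23.50 + 1055 × $35.25) ÷ 60 = $1559.81.

$1559.81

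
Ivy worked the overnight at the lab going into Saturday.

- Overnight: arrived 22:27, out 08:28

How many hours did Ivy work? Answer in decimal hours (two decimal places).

Overnight: 22:27 → midnight = 1 h 33 min; midnight → 08:28 = 8 h 28 min; span 10 h 1 min

10.02 hours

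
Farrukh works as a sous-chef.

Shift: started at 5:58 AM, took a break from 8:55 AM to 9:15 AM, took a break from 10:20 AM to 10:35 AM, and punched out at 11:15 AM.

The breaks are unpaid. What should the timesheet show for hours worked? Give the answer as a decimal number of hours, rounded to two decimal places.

4.70 hours

Shift: 5:58 AM–11:15 AM = 5 h 17 min; less 35 min break → 4 h 42 min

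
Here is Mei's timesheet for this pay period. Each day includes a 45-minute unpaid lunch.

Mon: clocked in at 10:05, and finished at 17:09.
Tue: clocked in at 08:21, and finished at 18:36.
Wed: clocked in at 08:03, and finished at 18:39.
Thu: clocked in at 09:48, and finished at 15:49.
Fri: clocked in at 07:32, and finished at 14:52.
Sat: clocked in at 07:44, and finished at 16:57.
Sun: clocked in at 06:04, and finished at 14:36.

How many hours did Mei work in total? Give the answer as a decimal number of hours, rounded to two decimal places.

53.77 hours

Mon: 10:05–17:09 = 7 h 4 min; less 45 min break → 6 h 19 min
Tue: 08:21–18:36 = 10 h 15 min; less 45 min break → 9 h 30 min
Wed: 08:03–18:39 = 10 h 36 min; less 45 min break → 9 h 51 min
Thu: 09:48–15:49 = 6 h 1 min; less 45 min break → 5 h 16 min
Fri: 07:32–14:52 = 7 h 20 min; less 45 min break → 6 h 35 min
Sat: 07:44–16:57 = 9 h 13 min; less 45 min break → 8 h 28 min
Sun: 06:04–14:36 = 8 h 32 min; less 45 min break → 7 h 47 min
Total: 6 h 19 min + 9 h 30 min + 9 h 51 min + 5 h 16 min + 6 h 35 min + 8 h 28 min + 7 h 47 min = 53 h 46 min.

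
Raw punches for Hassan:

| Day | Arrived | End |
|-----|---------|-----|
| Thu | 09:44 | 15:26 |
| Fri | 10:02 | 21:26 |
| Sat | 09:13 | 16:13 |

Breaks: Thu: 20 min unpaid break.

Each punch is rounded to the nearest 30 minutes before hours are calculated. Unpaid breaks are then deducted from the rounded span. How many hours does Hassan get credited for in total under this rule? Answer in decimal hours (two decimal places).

24.17 hours

Thu: in 09:44→09:30, out 15:26→15:30; 6 h 0 min − 20 min = 5 h 40 min
Fri: in 10:02→10:00, out 21:26→21:30; 11 h 30 min
Sat: in 09:13→09:00, out 16:13→16:00; 7 h 0 min
Total credited: 24 h 10 min.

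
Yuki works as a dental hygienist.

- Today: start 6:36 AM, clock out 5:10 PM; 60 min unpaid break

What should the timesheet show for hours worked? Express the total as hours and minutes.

Today: 6:36 AM–5:10 PM = 10 h 34 min; less 60 min break → 9 h 34 min

9 h 34 min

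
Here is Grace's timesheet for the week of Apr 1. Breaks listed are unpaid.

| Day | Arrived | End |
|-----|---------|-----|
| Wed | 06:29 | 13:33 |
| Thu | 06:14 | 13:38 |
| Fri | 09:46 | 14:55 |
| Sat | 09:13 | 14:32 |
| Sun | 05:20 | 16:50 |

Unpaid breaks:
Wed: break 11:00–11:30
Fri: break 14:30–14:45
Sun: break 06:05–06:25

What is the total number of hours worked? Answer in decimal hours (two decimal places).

Wed: 06:29–13:33 = 7 h 4 min; less 30 min break → 6 h 34 min
Thu: 06:14–13:38 = 7 h 24 min
Fri: 09:46–14:55 = 5 h 9 min; less 15 min break → 4 h 54 min
Sat: 09:13–14:32 = 5 h 19 min
Sun: 05:20–16:50 = 11 h 30 min; less 20 min break → 11 h 10 min
Total: 6 h 34 min + 7 h 24 min + 4 h 54 min + 5 h 19 min + 11 h 10 min = 35 h 21 min.

35.35 hours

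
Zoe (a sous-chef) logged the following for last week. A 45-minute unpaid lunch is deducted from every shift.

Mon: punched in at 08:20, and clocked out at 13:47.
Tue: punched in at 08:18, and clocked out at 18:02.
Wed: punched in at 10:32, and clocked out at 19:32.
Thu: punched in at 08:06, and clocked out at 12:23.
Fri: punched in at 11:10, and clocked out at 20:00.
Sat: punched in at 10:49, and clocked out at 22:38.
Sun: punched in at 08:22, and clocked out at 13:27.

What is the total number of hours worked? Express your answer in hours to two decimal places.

Mon: 08:20–13:47 = 5 h 27 min; less 45 min break → 4 h 42 min
Tue: 08:18–18:02 = 9 h 44 min; less 45 min break → 8 h 59 min
Wed: 10:32–19:32 = 9 h 0 min; less 45 min break → 8 h 15 min
Thu: 08:06–12:23 = 4 h 17 min; less 45 min break → 3 h 32 min
Fri: 11:10–20:00 = 8 h 50 min; less 45 min break → 8 h 5 min
Sat: 10:49–22:38 = 11 h 49 min; less 45 min break → 11 h 4 min
Sun: 08:22–13:27 = 5 h 5 min; less 45 min break → 4 h 20 min
Total: 4 h 42 min + 8 h 59 min + 8 h 15 min + 3 h 32 min + 8 h 5 min + 11 h 4 min + 4 h 20 min = 48 h 57 min.

48.95 hours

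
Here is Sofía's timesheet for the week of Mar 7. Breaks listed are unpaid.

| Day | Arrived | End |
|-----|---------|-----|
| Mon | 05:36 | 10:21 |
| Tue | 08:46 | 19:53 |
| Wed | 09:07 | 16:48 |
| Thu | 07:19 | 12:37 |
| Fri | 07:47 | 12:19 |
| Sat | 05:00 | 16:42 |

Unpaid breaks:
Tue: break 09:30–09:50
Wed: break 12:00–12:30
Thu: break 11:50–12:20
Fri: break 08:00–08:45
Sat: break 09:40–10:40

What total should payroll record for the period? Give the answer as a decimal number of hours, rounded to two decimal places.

Mon: 05:36–10:21 = 4 h 45 min
Tue: 08:46–19:53 = 11 h 7 min; less 20 min break → 10 h 47 min
Wed: 09:07–16:48 = 7 h 41 min; less 30 min break → 7 h 11 min
Thu: 07:19–12:37 = 5 h 18 min; less 30 min break → 4 h 48 min
Fri: 07:47–12:19 = 4 h 32 min; less 45 min break → 3 h 47 min
Sat: 05:00–16:42 = 11 h 42 min; less 60 min break → 10 h 42 min
Total: 4 h 45 min + 10 h 47 min + 7 h 11 min + 4 h 48 min + 3 h 47 min + 10 h 42 min = 42 h 0 min.

42.00 hours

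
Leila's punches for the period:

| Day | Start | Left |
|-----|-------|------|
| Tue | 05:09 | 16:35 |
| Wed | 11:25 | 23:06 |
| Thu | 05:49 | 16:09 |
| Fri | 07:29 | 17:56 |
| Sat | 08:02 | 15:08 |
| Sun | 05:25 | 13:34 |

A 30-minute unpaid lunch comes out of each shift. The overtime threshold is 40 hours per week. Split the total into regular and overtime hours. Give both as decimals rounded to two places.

Regular 40.00 hours, overtime 16.15 hours

Tue: 05:09–16:35 = 11 h 26 min; less 30 min break → 10 h 56 min
Wed: 11:25–23:06 = 11 h 41 min; less 30 min break → 11 h 11 min
Thu: 05:49–16:09 = 10 h 20 min; less 30 min break → 9 h 50 min
Fri: 07:29–17:56 = 10 h 27 min; less 30 min break → 9 h 57 min
Sat: 08:02–15:08 = 7 h 6 min; less 30 min break → 6 h 36 min
Sun: 05:25–13:34 = 8 h 9 min; less 30 min break → 7 h 39 min
Total worked: 56 h 9 min = 56.15 h.
Threshold 40 h → overtime 16 h 9 min, regular 40 h 0 min.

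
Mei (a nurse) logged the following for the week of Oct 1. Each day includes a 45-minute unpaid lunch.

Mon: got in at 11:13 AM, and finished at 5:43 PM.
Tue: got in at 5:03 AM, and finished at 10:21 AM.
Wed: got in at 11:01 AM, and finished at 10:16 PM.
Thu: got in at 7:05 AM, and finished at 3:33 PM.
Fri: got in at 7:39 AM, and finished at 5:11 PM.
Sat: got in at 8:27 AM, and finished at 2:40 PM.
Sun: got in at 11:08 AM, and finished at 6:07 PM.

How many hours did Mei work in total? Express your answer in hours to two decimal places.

49.00 hours

Mon: 11:13 AM–5:43 PM = 6 h 30 min; less 45 min break → 5 h 45 min
Tue: 5:03 AM–10:21 AM = 5 h 18 min; less 45 min break → 4 h 33 min
Wed: 11:01 AM–10:16 PM = 11 h 15 min; less 45 min break → 10 h 30 min
Thu: 7:05 AM–3:33 PM = 8 h 28 min; less 45 min break → 7 h 43 min
Fri: 7:39 AM–5:11 PM = 9 h 32 min; less 45 min break → 8 h 47 min
Sat: 8:27 AM–2:40 PM = 6 h 13 min; less 45 min break → 5 h 28 min
Sun: 11:08 AM–6:07 PM = 6 h 59 min; less 45 min break → 6 h 14 min
Total: 5 h 45 min + 4 h 33 min + 10 h 30 min + 7 h 43 min + 8 h 47 min + 5 h 28 min + 6 h 14 min = 49 h 0 min.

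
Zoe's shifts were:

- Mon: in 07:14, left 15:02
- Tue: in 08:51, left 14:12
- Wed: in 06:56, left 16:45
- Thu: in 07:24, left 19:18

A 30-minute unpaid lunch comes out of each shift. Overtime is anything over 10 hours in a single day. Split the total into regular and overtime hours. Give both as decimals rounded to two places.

Regular 31.47 hours, overtime 1.40 hours

Mon: 07:14–15:02 = 7 h 48 min; less 30 min break → 7 h 18 min
Tue: 08:51–14:12 = 5 h 21 min; less 30 min break → 4 h 51 min
Wed: 06:56–16:45 = 9 h 49 min; less 30 min break → 9 h 19 min
Thu: 07:24–19:18 = 11 h 54 min; less 30 min break → 11 h 24 min
Mon reg 7 h 18 min / OT 0 h 0 min; Tue reg 4 h 51 min / OT 0 h 0 min; Wed reg 9 h 19 min / OT 0 h 0 min; Thu reg 10 h 0 min / OT 1 h 24 min.
Totals: regular 31 h 28 min, overtime 1 h 24 min.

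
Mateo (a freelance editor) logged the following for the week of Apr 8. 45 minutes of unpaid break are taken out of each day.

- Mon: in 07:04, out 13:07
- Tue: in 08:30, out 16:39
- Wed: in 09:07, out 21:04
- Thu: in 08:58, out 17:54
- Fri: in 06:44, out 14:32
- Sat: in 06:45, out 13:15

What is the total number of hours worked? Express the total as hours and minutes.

Mon: 07:04–13:07 = 6 h 3 min; less 45 min break → 5 h 18 min
Tue: 08:30–16:39 = 8 h 9 min; less 45 min break → 7 h 24 min
Wed: 09:07–21:04 = 11 h 57 min; less 45 min break → 11 h 12 min
Thu: 08:58–17:54 = 8 h 56 min; less 45 min break → 8 h 11 min
Fri: 06:44–14:32 = 7 h 48 min; less 45 min break → 7 h 3 min
Sat: 06:45–13:15 = 6 h 30 min; less 45 min break → 5 h 45 min
Total: 5 h 18 min + 7 h 24 min + 11 h 12 min + 8 h 11 min + 7 h 3 min + 5 h 45 min = 44 h 53 min.

44 h 53 min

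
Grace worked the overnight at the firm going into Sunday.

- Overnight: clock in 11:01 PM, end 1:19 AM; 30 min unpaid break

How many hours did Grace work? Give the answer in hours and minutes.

Overnight: 11:01 PM → midnight = 0 h 59 min; midnight → 1:19 AM = 1 h 19 min; span 2 h 18 min; less 30 min break → 1 h 48 min

1 h 48 min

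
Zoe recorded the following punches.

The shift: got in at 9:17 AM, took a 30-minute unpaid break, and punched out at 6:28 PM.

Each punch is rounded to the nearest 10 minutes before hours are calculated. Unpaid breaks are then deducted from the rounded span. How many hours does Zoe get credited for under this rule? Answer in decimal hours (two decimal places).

8.67 hours

The shift: in 9:17 AM→9:20 AM, out 6:28 PM→6:30 PM; 9 h 10 min − 30 min = 8 h 40 min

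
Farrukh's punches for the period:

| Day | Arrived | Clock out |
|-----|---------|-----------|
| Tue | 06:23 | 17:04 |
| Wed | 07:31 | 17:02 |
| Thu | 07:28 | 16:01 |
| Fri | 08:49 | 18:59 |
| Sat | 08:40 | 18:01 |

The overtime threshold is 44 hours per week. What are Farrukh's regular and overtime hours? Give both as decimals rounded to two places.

Regular 44.00 hours, overtime 4.27 hours

Tue: 06:23–17:04 = 10 h 41 min
Wed: 07:31–17:02 = 9 h 31 min
Thu: 07:28–16:01 = 8 h 33 min
Fri: 08:49–18:59 = 10 h 10 min
Sat: 08:40–18:01 = 9 h 21 min
Total worked: 48 h 16 min = 48.27 h.
Threshold 44 h → overtime 4 h 16 min, regular 44 h 0 min.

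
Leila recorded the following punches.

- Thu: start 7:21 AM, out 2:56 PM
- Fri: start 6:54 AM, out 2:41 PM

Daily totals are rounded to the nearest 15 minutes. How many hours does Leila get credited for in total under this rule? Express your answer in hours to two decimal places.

15.25 hours

Thu: 7:21 AM–2:56 PM = 7 h 35 min → rounds to 7 h 30 min
Fri: 6:54 AM–2:41 PM = 7 h 47 min → rounds to 7 h 45 min
Total credited: 15 h 15 min.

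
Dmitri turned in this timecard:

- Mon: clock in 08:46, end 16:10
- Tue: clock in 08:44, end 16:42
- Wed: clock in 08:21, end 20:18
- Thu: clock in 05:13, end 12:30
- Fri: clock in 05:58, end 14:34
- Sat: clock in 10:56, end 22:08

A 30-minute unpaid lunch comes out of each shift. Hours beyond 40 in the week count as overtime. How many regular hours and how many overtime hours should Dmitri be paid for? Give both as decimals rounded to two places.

Regular 40.00 hours, overtime 11.40 hours

Mon: 08:46–16:10 = 7 h 24 min; less 30 min break → 6 h 54 min
Tue: 08:44–16:42 = 7 h 58 min; less 30 min break → 7 h 28 min
Wed: 08:21–20:18 = 11 h 57 min; less 30 min break → 11 h 27 min
Thu: 05:13–12:30 = 7 h 17 min; less 30 min break → 6 h 47 min
Fri: 05:58–14:34 = 8 h 36 min; less 30 min break → 8 h 6 min
Sat: 10:56–22:08 = 11 h 12 min; less 30 min break → 10 h 42 min
Total worked: 51 h 24 min = 51.40 h.
Threshold 40 h → overtime 11 h 24 min, regular 40 h 0 min.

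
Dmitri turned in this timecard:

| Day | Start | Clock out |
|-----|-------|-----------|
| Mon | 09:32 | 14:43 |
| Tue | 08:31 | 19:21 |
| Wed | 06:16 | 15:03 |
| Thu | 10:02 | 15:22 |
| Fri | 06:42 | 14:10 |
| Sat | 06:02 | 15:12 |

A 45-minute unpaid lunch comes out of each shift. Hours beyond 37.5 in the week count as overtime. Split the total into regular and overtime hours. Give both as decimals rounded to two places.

Mon: 09:32–14:43 = 5 h 11 min; less 45 min break → 4 h 26 min
Tue: 08:31–19:21 = 10 h 50 min; less 45 min break → 10 h 5 min
Wed: 06:16–15:03 = 8 h 47 min; less 45 min break → 8 h 2 min
Thu: 10:02–15:22 = 5 h 20 min; less 45 min break → 4 h 35 min
Fri: 06:42–14:10 = 7 h 28 min; less 45 min break → 6 h 43 min
Sat: 06:02–15:12 = 9 h 10 min; less 45 min break → 8 h 25 min
Total worked: 42 h 16 min = 42.27 h.
Threshold 37.5 h → overtime 4 h 46 min, regular 37 h 30 min.

Regular 37.50 hours, overtime 4.77 hours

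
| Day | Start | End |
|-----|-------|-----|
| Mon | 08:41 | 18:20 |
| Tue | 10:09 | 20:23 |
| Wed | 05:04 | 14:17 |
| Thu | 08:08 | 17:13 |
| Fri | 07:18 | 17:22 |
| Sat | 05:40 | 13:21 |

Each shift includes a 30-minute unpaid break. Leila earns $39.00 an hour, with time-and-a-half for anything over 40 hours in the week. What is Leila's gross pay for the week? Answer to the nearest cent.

$2316.60

Mon: 08:41–18:20 = 9 h 39 min; less 30 min break → 9 h 9 min
Tue: 10:09–20:23 = 10 h 14 min; less 30 min break → 9 h 44 min
Wed: 05:04–14:17 = 9 h 13 min; less 30 min break → 8 h 43 min
Thu: 08:08–17:13 = 9 h 5 min; less 30 min break → 8 h 35 min
Fri: 07:18–17:22 = 10 h 4 min; less 30 min break → 9 h 34 min
Sat: 05:40–13:21 = 7 h 41 min; less 30 min break → 7 h 11 min
Total worked: 52 h 56 min = 3176 min.
Regular 40 h 0 min = 2400 min at $39.00/h; overtime 12 h 56 min = 776 min at $58.50/h.
Pay = (2400 × $39.00 + 776 × $58.50) ÷ 60 = $2316.60.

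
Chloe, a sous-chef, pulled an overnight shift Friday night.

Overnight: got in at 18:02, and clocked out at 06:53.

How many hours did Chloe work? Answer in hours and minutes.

Overnight: 18:02 → midnight = 5 h 58 min; midnight → 06:53 = 6 h 53 min; span 12 h 51 min

12 h 51 min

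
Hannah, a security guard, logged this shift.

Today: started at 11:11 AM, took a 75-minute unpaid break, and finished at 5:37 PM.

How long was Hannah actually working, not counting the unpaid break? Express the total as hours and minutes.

5 h 11 min

Today: 11:11 AM–5:37 PM = 6 h 26 min; less 75 min break → 5 h 11 min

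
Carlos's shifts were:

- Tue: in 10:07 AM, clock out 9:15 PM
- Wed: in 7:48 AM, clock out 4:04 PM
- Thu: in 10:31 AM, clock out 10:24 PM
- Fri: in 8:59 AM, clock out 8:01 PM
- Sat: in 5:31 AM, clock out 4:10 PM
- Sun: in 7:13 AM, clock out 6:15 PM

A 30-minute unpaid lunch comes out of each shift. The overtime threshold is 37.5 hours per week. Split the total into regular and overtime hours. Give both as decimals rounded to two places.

Tue: 10:07 AM–9:15 PM = 11 h 8 min; less 30 min break → 10 h 38 min
Wed: 7:48 AM–4:04 PM = 8 h 16 min; less 30 min break → 7 h 46 min
Thu: 10:31 AM–10:24 PM = 11 h 53 min; less 30 min break → 11 h 23 min
Fri: 8:59 AM–8:01 PM = 11 h 2 min; less 30 min break → 10 h 32 min
Sat: 5:31 AM–4:10 PM = 10 h 39 min; less 30 min break → 10 h 9 min
Sun: 7:13 AM–6:15 PM = 11 h 2 min; less 30 min break → 10 h 32 min
Total worked: 61 h 0 min = 61.00 h.
Threshold 37.5 h → overtime 23 h 30 min, regular 37 h 30 min.

Regular 37.50 hours, overtime 23.50 hours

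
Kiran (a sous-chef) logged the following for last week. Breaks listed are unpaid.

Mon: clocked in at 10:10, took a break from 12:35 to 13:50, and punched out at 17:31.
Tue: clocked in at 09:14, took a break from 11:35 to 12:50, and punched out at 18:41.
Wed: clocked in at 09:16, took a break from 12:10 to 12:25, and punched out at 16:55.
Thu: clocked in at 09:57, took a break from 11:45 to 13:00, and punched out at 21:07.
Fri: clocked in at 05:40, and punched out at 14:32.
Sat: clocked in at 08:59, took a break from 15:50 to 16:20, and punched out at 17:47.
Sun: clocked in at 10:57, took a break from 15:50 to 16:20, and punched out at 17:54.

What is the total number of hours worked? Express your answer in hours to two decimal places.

55.23 hours

Mon: 10:10–17:31 = 7 h 21 min; less 75 min break → 6 h 6 min
Tue: 09:14–18:41 = 9 h 27 min; less 75 min break → 8 h 12 min
Wed: 09:16–16:55 = 7 h 39 min; less 15 min break → 7 h 24 min
Thu: 09:57–21:07 = 11 h 10 min; less 75 min break → 9 h 55 min
Fri: 05:40–14:32 = 8 h 52 min
Sat: 08:59–17:47 = 8 h 48 min; less 30 min break → 8 h 18 min
Sun: 10:57–17:54 = 6 h 57 min; less 30 min break → 6 h 27 min
Total: 6 h 6 min + 8 h 12 min + 7 h 24 min + 9 h 55 min + 8 h 52 min + 8 h 18 min + 6 h 27 min = 55 h 14 min.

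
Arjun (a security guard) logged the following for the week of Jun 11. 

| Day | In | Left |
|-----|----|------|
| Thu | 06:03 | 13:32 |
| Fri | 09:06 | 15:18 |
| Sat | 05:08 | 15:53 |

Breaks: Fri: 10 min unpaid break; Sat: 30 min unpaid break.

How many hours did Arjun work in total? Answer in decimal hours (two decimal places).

23.77 hours

Thu: 06:03–13:32 = 7 h 29 min
Fri: 09:06–15:18 = 6 h 12 min; less 10 min break → 6 h 2 min
Sat: 05:08–15:53 = 10 h 45 min; less 30 min break → 10 h 15 min
Total: 7 h 29 min + 6 h 2 min + 10 h 15 min = 23 h 46 min.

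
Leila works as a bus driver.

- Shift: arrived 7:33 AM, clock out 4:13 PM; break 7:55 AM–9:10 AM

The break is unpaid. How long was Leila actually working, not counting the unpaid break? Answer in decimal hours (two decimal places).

Shift: 7:33 AM–4:13 PM = 8 h 40 min; less 75 min break → 7 h 25 min

7.42 hours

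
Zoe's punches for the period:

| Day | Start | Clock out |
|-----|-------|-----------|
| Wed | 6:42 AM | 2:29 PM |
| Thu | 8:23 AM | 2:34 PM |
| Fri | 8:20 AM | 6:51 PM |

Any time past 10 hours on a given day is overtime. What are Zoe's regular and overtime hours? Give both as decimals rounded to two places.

Regular 23.97 hours, overtime 0.52 hours

Wed: 6:42 AM–2:29 PM = 7 h 47 min
Thu: 8:23 AM–2:34 PM = 6 h 11 min
Fri: 8:20 AM–6:51 PM = 10 h 31 min
Wed reg 7 h 47 min / OT 0 h 0 min; Thu reg 6 h 11 min / OT 0 h 0 min; Fri reg 10 h 0 min / OT 0 h 31 min.
Totals: regular 23 h 58 min, overtime 0 h 31 min.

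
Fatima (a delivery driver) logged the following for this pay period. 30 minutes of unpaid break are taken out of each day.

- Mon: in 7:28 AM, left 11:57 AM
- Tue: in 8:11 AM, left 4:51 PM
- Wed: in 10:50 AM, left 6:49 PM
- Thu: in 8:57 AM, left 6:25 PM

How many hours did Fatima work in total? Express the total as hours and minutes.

Mon: 7:28 AM–11:57 AM = 4 h 29 min; less 30 min break → 3 h 59 min
Tue: 8:11 AM–4:51 PM = 8 h 40 min; less 30 min break → 8 h 10 min
Wed: 10:50 AM–6:49 PM = 7 h 59 min; less 30 min break → 7 h 29 min
Thu: 8:57 AM–6:25 PM = 9 h 28 min; less 30 min break → 8 h 58 min
Total: 3 h 59 min + 8 h 10 min + 7 h 29 min + 8 h 58 min = 28 h 36 min.

28 h 36 min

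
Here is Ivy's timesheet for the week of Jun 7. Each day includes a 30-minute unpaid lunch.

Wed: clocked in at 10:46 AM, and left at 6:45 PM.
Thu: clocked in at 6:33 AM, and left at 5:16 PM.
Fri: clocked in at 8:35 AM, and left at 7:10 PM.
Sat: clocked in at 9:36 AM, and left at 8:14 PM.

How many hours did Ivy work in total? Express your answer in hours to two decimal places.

37.92 hours

Wed: 10:46 AM–6:45 PM = 7 h 59 min; less 30 min break → 7 h 29 min
Thu: 6:33 AM–5:16 PM = 10 h 43 min; less 30 min break → 10 h 13 min
Fri: 8:35 AM–7:10 PM = 10 h 35 min; less 30 min break → 10 h 5 min
Sat: 9:36 AM–8:14 PM = 10 h 38 min; less 30 min break → 10 h 8 min
Total: 7 h 29 min + 10 h 13 min + 10 h 5 min + 10 h 8 min = 37 h 55 min.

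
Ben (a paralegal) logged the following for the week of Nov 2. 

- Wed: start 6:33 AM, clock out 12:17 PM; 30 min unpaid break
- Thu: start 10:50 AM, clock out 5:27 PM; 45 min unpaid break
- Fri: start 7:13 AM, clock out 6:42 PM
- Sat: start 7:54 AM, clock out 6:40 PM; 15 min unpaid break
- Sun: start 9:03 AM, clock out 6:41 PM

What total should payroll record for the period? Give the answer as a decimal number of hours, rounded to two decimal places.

42.73 hours

Wed: 6:33 AM–12:17 PM = 5 h 44 min; less 30 min break → 5 h 14 min
Thu: 10:50 AM–5:27 PM = 6 h 37 min; less 45 min break → 5 h 52 min
Fri: 7:13 AM–6:42 PM = 11 h 29 min
Sat: 7:54 AM–6:40 PM = 10 h 46 min; less 15 min break → 10 h 31 min
Sun: 9:03 AM–6:41 PM = 9 h 38 min
Total: 5 h 14 min + 5 h 52 min + 11 h 29 min + 10 h 31 min + 9 h 38 min = 42 h 44 min.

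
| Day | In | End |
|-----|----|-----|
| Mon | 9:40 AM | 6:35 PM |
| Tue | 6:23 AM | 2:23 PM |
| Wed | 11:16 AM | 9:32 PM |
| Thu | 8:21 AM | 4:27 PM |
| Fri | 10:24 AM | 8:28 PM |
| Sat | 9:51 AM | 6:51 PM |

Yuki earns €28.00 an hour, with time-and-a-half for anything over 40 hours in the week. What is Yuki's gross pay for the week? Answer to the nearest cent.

€1722.70

Mon: 9:40 AM–6:35 PM = 8 h 55 min
Tue: 6:23 AM–2:23 PM = 8 h 0 min
Wed: 11:16 AM–9:32 PM = 10 h 16 min
Thu: 8:21 AM–4:27 PM = 8 h 6 min
Fri: 10:24 AM–8:28 PM = 10 h 4 min
Sat: 9:51 AM–6:51 PM = 9 h 0 min
Total worked: 54 h 21 min = 3261 min.
Regular 40 h 0 min = 2400 min at €28.00/h; overtime 14 h 21 min = 861 min at €42.00/h.
Pay = (2400 × €28.00 + 861 × €42.00) ÷ 60 = €1722.70.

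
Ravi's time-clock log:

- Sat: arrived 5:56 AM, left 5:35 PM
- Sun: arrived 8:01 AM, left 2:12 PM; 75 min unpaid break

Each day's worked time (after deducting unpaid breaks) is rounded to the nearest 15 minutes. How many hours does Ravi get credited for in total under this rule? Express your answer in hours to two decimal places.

16.75 hours

Sat: 5:56 AM–5:35 PM = 11 h 39 min → rounds to 11 h 45 min
Sun: 8:01 AM–2:12 PM = 6 h 11 min − 75 min = 4 h 56 min → rounds to 5 h 0 min
Total credited: 16 h 45 min.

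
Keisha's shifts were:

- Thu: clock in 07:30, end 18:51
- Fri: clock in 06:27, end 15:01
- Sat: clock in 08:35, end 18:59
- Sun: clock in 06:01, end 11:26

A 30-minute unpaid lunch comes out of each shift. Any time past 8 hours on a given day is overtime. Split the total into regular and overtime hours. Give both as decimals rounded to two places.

Regular 28.92 hours, overtime 4.82 hours

Thu: 07:30–18:51 = 11 h 21 min; less 30 min break → 10 h 51 min
Fri: 06:27–15:01 = 8 h 34 min; less 30 min break → 8 h 4 min
Sat: 08:35–18:59 = 10 h 24 min; less 30 min break → 9 h 54 min
Sun: 06:01–11:26 = 5 h 25 min; less 30 min break → 4 h 55 min
Thu reg 8 h 0 min / OT 2 h 51 min; Fri reg 8 h 0 min / OT 0 h 4 min; Sat reg 8 h 0 min / OT 1 h 54 min; Sun reg 4 h 55 min / OT 0 h 0 min.
Totals: regular 28 h 55 min, overtime 4 h 49 min.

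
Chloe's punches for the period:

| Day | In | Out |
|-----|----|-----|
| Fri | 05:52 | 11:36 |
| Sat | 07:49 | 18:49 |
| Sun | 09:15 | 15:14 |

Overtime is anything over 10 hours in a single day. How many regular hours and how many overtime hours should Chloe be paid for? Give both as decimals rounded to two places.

Regular 21.72 hours, overtime 1.00 hours

Fri: 05:52–11:36 = 5 h 44 min
Sat: 07:49–18:49 = 11 h 0 min
Sun: 09:15–15:14 = 5 h 59 min
Fri reg 5 h 44 min / OT 0 h 0 min; Sat reg 10 h 0 min / OT 1 h 0 min; Sun reg 5 h 59 min / OT 0 h 0 min.
Totals: regular 21 h 43 min, overtime 1 h 0 min.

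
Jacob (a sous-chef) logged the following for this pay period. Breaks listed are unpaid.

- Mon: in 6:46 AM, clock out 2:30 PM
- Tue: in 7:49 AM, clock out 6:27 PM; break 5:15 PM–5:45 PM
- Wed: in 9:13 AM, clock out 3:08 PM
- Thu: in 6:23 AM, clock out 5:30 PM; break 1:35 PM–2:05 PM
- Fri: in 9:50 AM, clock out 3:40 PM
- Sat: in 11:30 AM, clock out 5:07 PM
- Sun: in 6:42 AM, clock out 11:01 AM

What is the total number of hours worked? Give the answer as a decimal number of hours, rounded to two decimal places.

50.17 hours

Mon: 6:46 AM–2:30 PM = 7 h 44 min
Tue: 7:49 AM–6:27 PM = 10 h 38 min; less 30 min break → 10 h 8 min
Wed: 9:13 AM–3:08 PM = 5 h 55 min
Thu: 6:23 AM–5:30 PM = 11 h 7 min; less 30 min break → 10 h 37 min
Fri: 9:50 AM–3:40 PM = 5 h 50 min
Sat: 11:30 AM–5:07 PM = 5 h 37 min
Sun: 6:42 AM–11:01 AM = 4 h 19 min
Total: 7 h 44 min + 10 h 8 min + 5 h 55 min + 10 h 37 min + 5 h 50 min + 5 h 37 min + 4 h 19 min = 50 h 10 min.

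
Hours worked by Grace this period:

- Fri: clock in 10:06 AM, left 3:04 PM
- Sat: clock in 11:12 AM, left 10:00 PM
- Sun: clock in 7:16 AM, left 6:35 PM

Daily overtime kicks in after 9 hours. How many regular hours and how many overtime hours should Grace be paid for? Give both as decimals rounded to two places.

Regular 22.97 hours, overtime 4.12 hours

Fri: 10:06 AM–3:04 PM = 4 h 58 min
Sat: 11:12 AM–10:00 PM = 10 h 48 min
Sun: 7:16 AM–6:35 PM = 11 h 19 min
Fri reg 4 h 58 min / OT 0 h 0 min; Sat reg 9 h 0 min / OT 1 h 48 min; Sun reg 9 h 0 min / OT 2 h 19 min.
Totals: regular 22 h 58 min, overtime 4 h 7 min.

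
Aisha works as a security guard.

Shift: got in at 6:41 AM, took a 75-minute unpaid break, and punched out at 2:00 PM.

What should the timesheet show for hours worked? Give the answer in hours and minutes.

Shift: 6:41 AM–2:00 PM = 7 h 19 min; less 75 min break → 6 h 4 min

6 h 4 min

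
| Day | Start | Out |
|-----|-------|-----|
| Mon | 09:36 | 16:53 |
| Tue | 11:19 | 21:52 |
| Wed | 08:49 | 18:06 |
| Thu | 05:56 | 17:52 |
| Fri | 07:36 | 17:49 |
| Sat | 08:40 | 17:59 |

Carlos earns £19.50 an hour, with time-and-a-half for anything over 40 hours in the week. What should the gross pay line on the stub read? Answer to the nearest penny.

Mon: 09:36–16:53 = 7 h 17 min
Tue: 11:19–21:52 = 10 h 33 min
Wed: 08:49–18:06 = 9 h 17 min
Thu: 05:56–17:52 = 11 h 56 min
Fri: 07:36–17:49 = 10 h 13 min
Sat: 08:40–17:59 = 9 h 19 min
Total worked: 58 h 35 min = 3515 min.
Regular 40 h 0 min = 2400 min at £19.50/h; overtime 18 h 35 min = 1115 min at £29.25/h.
Pay = (2400 × £19.50 + 1115 × £29.25) ÷ 60 = £1323.56.

£1323.56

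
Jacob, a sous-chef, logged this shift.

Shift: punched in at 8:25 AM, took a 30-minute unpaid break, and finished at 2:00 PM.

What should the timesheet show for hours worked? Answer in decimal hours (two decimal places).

5.08 hours

Shift: 8:25 AM–2:00 PM = 5 h 35 min; less 30 min break → 5 h 5 min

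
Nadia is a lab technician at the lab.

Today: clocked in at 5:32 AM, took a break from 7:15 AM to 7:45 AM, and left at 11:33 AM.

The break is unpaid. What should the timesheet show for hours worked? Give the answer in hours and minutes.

Today: 5:32 AM–11:33 AM = 6 h 1 min; less 30 min break → 5 h 31 min

5 h 31 min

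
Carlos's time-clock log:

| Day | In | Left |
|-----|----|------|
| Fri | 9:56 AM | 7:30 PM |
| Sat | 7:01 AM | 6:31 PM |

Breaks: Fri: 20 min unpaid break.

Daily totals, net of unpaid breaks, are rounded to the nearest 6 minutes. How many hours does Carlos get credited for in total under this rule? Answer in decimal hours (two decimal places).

Fri: 9:56 AM–7:30 PM = 9 h 34 min − 20 min = 9 h 14 min → rounds to 9 h 12 min
Sat: 7:01 AM–6:31 PM = 11 h 30 min → rounds to 11 h 30 min
Total credited: 20 h 42 min.

20.70 hours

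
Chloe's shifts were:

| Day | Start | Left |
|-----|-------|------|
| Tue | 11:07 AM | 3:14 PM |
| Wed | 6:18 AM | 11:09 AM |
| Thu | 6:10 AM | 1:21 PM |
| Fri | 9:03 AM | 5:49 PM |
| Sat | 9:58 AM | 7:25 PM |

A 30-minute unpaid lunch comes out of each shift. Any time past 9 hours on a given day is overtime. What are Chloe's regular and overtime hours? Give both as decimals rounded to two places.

Tue: 11:07 AM–3:14 PM = 4 h 7 min; less 30 min break → 3 h 37 min
Wed: 6:18 AM–11:09 AM = 4 h 51 min; less 30 min break → 4 h 21 min
Thu: 6:10 AM–1:21 PM = 7 h 11 min; less 30 min break → 6 h 41 min
Fri: 9:03 AM–5:49 PM = 8 h 46 min; less 30 min break → 8 h 16 min
Sat: 9:58 AM–7:25 PM = 9 h 27 min; less 30 min break → 8 h 57 min
Tue reg 3 h 37 min / OT 0 h 0 min; Wed reg 4 h 21 min / OT 0 h 0 min; Thu reg 6 h 41 min / OT 0 h 0 min; Fri reg 8 h 16 min / OT 0 h 0 min; Sat reg 8 h 57 min / OT 0 h 0 min.
Totals: regular 31 h 52 min, overtime 0 h 0 min.

Regular 31.87 hours, overtime 0.00 hours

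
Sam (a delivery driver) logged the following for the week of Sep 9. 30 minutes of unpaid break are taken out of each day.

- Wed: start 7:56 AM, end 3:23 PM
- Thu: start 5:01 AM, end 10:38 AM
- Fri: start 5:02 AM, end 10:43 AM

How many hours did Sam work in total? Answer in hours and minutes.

Wed: 7:56 AM–3:23 PM = 7 h 27 min; less 30 min break → 6 h 57 min
Thu: 5:01 AM–10:38 AM = 5 h 37 min; less 30 min break → 5 h 7 min
Fri: 5:02 AM–10:43 AM = 5 h 41 min; less 30 min break → 5 h 11 min
Total: 6 h 57 min + 5 h 7 min + 5 h 11 min = 17 h 15 min.

17 h 15 min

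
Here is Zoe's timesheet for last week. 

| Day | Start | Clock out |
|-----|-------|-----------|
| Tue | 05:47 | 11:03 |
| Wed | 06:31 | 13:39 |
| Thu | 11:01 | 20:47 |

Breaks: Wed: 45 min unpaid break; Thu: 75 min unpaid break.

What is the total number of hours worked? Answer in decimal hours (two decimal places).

20.17 hours

Tue: 05:47–11:03 = 5 h 16 min
Wed: 06:31–13:39 = 7 h 8 min; less 45 min break → 6 h 23 min
Thu: 11:01–20:47 = 9 h 46 min; less 75 min break → 8 h 31 min
Total: 5 h 16 min + 6 h 23 min + 8 h 31 min = 20 h 10 min.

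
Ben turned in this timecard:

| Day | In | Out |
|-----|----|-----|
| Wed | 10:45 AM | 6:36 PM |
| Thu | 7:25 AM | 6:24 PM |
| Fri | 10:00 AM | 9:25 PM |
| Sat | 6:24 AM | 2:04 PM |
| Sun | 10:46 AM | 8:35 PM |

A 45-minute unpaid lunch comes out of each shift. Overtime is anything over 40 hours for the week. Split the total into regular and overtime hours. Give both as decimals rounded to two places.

Wed: 10:45 AM–6:36 PM = 7 h 51 min; less 45 min break → 7 h 6 min
Thu: 7:25 AM–6:24 PM = 10 h 59 min; less 45 min break → 10 h 14 min
Fri: 10:00 AM–9:25 PM = 11 h 25 min; less 45 min break → 10 h 40 min
Sat: 6:24 AM–2:04 PM = 7 h 40 min; less 45 min break → 6 h 55 min
Sun: 10:46 AM–8:35 PM = 9 h 49 min; less 45 min break → 9 h 4 min
Total worked: 43 h 59 min = 43.98 h.
Threshold 40 h → overtime 3 h 59 min, regular 40 h 0 min.

Regular 40.00 hours, overtime 3.98 hours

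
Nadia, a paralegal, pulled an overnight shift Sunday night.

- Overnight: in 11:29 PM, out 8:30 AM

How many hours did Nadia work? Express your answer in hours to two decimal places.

9.02 hours

Overnight: 11:29 PM → midnight = 0 h 31 min; midnight → 8:30 AM = 8 h 30 min; span 9 h 1 min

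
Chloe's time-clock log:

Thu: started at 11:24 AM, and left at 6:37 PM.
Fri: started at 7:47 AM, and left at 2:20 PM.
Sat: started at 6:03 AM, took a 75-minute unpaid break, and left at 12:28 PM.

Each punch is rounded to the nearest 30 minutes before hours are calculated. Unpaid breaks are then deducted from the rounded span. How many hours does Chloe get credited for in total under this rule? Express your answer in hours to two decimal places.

18.75 hours

Thu: in 11:24 AM→11:30 AM, out 6:37 PM→6:30 PM; 7 h 0 min
Fri: in 7:47 AM→8:00 AM, out 2:20 PM→2:30 PM; 6 h 30 min
Sat: in 6:03 AM→6:00 AM, out 12:28 PM→12:30 PM; 6 h 30 min − 75 min = 5 h 15 min
Total credited: 18 h 45 min.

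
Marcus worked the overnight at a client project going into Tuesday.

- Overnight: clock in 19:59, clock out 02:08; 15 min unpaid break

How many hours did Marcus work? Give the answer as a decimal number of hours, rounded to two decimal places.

Overnight: 19:59 → midnight = 4 h 1 min; midnight → 02:08 = 2 h 8 min; span 6 h 9 min; less 15 min break → 5 h 54 min

5.90 hours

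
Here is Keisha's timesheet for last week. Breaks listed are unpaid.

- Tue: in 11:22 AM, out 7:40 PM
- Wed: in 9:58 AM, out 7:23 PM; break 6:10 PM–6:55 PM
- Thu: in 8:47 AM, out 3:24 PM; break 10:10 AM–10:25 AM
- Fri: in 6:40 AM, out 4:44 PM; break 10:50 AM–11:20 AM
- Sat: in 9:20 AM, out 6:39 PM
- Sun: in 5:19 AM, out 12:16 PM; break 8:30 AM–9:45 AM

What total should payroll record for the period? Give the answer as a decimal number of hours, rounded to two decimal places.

Tue: 11:22 AM–7:40 PM = 8 h 18 min
Wed: 9:58 AM–7:23 PM = 9 h 25 min; less 45 min break → 8 h 40 min
Thu: 8:47 AM–3:24 PM = 6 h 37 min; less 15 min break → 6 h 22 min
Fri: 6:40 AM–4:44 PM = 10 h 4 min; less 30 min break → 9 h 34 min
Sat: 9:20 AM–6:39 PM = 9 h 19 min
Sun: 5:19 AM–12:16 PM = 6 h 57 min; less 75 min break → 5 h 42 min
Total: 8 h 18 min + 8 h 40 min + 6 h 22 min + 9 h 34 min + 9 h 19 min + 5 h 42 min = 47 h 55 min.

47.92 hours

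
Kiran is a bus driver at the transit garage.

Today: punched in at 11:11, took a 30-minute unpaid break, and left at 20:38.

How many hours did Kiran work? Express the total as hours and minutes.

8 h 57 min

Today: 11:11–20:38 = 9 h 27 min; less 30 min break → 8 h 57 min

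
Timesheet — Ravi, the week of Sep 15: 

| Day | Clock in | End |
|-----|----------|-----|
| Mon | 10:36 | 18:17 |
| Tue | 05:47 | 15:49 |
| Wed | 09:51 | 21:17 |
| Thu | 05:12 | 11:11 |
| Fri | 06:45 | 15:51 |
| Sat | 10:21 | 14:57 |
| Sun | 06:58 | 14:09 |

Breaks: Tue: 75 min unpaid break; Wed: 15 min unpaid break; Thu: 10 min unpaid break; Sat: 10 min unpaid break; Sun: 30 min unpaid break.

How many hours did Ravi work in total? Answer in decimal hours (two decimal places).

Mon: 10:36–18:17 = 7 h 41 min
Tue: 05:47–15:49 = 10 h 2 min; less 75 min break → 8 h 47 min
Wed: 09:51–21:17 = 11 h 26 min; less 15 min break → 11 h 11 min
Thu: 05:12–11:11 = 5 h 59 min; less 10 min break → 5 h 49 min
Fri: 06:45–15:51 = 9 h 6 min
Sat: 10:21–14:57 = 4 h 36 min; less 10 min break → 4 h 26 min
Sun: 06:58–14:09 = 7 h 11 min; less 30 min break → 6 h 41 min
Total: 7 h 41 min + 8 h 47 min + 11 h 11 min + 5 h 49 min + 9 h 6 min + 4 h 26 min + 6 h 41 min = 53 h 41 min.

53.68 hours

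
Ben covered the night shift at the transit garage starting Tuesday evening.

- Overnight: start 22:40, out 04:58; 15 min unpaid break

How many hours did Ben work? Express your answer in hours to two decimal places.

6.05 hours

Overnight: 22:40 → midnight = 1 h 20 min; midnight → 04:58 = 4 h 58 min; span 6 h 18 min; less 15 min break → 6 h 3 min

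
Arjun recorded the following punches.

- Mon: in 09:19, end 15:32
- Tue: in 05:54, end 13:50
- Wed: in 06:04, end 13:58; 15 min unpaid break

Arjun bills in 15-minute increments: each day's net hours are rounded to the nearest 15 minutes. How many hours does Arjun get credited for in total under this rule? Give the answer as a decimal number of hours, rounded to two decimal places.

22.00 hours

Mon: 09:19–15:32 = 6 h 13 min → rounds to 6 h 15 min
Tue: 05:54–13:50 = 7 h 56 min → rounds to 8 h 0 min
Wed: 06:04–13:58 = 7 h 54 min − 15 min = 7 h 39 min → rounds to 7 h 45 min
Total credited: 22 h 0 min.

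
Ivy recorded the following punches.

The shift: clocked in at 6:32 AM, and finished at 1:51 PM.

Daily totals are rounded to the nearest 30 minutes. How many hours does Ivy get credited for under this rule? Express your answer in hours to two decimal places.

The shift: 6:32 AM–1:51 PM = 7 h 19 min → rounds to 7 h 30 min

7.50 hours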